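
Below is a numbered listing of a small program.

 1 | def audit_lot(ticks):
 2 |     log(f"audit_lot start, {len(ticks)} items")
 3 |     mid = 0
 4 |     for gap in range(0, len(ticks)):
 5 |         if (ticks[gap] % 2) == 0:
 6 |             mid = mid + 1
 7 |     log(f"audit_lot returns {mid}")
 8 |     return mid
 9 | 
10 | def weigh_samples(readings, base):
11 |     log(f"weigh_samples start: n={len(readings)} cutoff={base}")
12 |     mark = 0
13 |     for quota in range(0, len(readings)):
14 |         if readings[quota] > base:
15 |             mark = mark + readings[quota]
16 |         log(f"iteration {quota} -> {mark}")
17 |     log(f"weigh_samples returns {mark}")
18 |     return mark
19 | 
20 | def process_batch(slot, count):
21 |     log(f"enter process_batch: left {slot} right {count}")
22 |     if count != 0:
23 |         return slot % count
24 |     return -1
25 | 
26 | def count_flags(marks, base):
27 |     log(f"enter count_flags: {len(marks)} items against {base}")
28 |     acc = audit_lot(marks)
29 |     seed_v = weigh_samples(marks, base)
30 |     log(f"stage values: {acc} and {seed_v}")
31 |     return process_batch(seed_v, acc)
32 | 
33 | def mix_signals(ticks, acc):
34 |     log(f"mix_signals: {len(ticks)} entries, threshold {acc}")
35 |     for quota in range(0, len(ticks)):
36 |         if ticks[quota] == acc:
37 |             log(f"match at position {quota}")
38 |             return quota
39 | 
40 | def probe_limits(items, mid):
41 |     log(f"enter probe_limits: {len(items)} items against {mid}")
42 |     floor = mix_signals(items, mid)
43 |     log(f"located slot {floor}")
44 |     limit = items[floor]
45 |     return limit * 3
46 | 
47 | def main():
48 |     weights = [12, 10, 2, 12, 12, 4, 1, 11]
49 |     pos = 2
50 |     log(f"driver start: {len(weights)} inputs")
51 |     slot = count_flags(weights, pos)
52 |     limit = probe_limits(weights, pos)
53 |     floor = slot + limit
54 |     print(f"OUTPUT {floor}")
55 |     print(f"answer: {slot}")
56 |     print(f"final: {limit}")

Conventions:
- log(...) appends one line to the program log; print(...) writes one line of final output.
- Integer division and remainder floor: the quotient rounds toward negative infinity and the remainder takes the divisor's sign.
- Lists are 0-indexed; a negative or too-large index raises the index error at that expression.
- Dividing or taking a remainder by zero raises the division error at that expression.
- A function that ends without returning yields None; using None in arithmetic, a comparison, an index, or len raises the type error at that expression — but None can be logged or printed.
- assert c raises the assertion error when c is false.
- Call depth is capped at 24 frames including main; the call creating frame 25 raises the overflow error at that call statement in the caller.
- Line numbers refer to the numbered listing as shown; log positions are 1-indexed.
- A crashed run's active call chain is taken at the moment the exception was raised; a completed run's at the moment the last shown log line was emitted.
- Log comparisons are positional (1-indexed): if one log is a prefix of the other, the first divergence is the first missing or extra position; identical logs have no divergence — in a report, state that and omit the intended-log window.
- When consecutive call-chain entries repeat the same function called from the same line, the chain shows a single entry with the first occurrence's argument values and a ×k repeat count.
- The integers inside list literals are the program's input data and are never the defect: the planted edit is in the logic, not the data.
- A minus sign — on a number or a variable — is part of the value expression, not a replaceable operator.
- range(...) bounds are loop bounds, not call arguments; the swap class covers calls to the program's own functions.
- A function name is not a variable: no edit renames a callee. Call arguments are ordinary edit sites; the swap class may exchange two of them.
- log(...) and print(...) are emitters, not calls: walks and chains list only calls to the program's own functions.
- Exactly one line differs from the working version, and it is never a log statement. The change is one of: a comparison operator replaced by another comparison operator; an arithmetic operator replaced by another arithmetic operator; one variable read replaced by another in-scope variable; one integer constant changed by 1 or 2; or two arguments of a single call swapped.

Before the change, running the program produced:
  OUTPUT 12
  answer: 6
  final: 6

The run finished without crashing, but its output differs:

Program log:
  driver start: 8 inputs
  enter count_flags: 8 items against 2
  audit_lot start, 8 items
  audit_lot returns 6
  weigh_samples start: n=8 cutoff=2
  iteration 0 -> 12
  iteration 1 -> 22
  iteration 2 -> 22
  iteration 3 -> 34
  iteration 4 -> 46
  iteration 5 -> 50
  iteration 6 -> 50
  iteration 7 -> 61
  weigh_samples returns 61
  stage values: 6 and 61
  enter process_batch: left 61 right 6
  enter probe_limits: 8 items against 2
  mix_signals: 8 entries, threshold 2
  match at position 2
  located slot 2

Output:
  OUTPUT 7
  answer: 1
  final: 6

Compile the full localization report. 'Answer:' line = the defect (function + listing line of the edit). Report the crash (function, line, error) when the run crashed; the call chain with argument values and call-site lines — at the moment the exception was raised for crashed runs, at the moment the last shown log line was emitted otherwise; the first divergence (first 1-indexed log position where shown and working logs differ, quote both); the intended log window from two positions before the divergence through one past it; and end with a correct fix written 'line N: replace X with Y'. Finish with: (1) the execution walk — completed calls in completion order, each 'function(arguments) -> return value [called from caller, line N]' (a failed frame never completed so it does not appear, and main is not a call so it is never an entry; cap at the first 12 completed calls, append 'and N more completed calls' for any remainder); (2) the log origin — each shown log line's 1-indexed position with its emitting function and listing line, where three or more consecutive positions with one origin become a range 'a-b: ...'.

Answer: the defect is in count_flags at line 31.
Key observation: The earliest visible damage is log position 16 — 'enter process_batch: left 61 right 6' rather than the intended 'enter process_batch: left 6 right 61'.
Call chain: main -> probe_limits([12, 10, 2, 12, 12, 4, 1, 11], 2) (called at line 52).
First divergence: at position 16 the run shows 'enter process_batch: left 61 right 6' where the working version logs 'enter process_batch: left 6 right 61'.
Intended log window:
  14: weigh_samples returns 61
  15: stage values: 6 and 61
  16: enter process_batch: left 6 right 61
  17: enter probe_limits: 8 items against 2
Execution walk:
  audit_lot([12, 10, 2, 12, 12, 4, 1, 11]) -> 6  [called from count_flags, line 28]
  weigh_samples([12, 10, 2, 12, 12, 4, 1, 11], 2) -> 61  [called from count_flags, line 29]
  process_batch(61, 6) -> 1  [called from count_flags, line 31]
  count_flags([12, 10, 2, 12, 12, 4, 1, 11], 2) -> 1  [called from main, line 51]
  mix_signals([12, 10, 2, 12, 12, 4, 1, 11], 2) -> 2  [called from probe_limits, line 42]
  probe_limits([12, 10, 2, 12, 12, 4, 1, 11], 2) -> 6  [called from main, line 52]
Log line origins:
  1 — main, line 50
  2 — count_flags, line 27
  3 — audit_lot, line 2
  4 — audit_lot, line 7
  5 — weigh_samples, line 11
  6-13 — weigh_samples, line 16
  14 — weigh_samples, line 17
  15 — count_flags, line 30
  16 — process_batch, line 21
  17 — probe_limits, line 41
  18 — mix_signals, line 34
  19 — mix_signals, line 37
  20 — probe_limits, line 43
A correct fix: line 31: replace `process_batch(seed_v, acc)` with `process_batch(acc, seed_v)`.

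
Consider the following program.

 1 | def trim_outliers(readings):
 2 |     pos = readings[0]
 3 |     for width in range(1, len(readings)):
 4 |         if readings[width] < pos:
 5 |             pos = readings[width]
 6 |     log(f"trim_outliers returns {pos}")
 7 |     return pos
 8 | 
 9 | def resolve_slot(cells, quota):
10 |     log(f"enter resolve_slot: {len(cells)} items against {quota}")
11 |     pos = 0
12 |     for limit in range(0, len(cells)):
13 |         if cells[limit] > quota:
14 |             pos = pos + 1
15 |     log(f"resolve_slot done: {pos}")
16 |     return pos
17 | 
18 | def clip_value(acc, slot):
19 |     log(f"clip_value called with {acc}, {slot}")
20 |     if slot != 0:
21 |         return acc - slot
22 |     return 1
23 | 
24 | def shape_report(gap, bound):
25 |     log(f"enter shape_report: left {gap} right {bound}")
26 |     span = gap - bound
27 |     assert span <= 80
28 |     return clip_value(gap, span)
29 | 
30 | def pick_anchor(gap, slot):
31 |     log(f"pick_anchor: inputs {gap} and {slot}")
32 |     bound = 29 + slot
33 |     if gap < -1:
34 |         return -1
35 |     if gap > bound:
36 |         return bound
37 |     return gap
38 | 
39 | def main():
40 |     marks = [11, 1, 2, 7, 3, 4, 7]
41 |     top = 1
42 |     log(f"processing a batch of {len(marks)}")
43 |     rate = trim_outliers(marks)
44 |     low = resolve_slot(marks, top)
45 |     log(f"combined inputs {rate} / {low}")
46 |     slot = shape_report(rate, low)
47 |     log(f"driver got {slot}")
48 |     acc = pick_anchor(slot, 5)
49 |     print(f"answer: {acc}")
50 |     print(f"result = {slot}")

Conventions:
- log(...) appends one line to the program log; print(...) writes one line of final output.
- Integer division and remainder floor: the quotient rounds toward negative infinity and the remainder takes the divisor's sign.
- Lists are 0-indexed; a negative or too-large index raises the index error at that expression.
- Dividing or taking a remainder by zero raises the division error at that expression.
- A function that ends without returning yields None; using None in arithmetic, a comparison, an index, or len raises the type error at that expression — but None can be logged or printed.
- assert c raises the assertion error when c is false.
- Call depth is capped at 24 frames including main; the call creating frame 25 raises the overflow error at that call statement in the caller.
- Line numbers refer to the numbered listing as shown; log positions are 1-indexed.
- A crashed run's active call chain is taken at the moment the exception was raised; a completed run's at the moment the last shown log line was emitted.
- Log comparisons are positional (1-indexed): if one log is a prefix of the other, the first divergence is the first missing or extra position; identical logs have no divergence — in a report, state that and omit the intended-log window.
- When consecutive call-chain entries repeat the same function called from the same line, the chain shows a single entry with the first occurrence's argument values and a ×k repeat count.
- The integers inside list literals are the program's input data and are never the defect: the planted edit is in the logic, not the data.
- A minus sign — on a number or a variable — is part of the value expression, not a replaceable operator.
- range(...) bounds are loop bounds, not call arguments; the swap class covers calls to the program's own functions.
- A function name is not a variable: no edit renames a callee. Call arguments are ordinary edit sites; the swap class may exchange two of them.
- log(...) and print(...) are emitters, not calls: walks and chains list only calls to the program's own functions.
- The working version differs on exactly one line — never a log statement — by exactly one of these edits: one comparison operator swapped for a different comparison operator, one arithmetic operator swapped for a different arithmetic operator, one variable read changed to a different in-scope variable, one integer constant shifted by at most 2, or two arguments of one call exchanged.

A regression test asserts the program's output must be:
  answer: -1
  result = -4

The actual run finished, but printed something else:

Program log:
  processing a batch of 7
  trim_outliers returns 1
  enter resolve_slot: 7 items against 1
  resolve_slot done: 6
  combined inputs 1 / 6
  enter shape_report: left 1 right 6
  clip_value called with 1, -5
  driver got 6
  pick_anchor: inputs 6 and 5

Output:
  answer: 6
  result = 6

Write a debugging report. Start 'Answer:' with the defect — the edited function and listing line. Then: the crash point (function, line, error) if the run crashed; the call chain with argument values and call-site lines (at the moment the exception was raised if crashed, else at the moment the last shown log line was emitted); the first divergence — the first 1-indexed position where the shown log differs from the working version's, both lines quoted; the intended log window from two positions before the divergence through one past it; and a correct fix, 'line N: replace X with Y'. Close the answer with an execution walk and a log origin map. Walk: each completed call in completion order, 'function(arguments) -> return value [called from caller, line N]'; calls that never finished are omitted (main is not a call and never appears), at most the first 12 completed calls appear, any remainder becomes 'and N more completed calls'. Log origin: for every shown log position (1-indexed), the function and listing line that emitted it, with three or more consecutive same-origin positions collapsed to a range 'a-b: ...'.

Answer: the defect is in clip_value at line 21.
The tell: The log first diverges at position 8: the faulty run prints 'driver got 6' where the working version prints 'driver got -4'.
Call chain: main -> pick_anchor(6, 5) (called at line 48).
First divergence: position 8 — the shown line 'driver got 6' should read 'driver got -4'.
Intended log window:
  6: enter shape_report: left 1 right 6
  7: clip_value called with 1, -5
  8: driver got -4
  9: pick_anchor: inputs -4 and 5
Execution walk:
  trim_outliers([11, 1, 2, 7, 3, 4, 7]) -> 1  [called from main, line 43]
  resolve_slot([11, 1, 2, 7, 3, 4, 7], 1) -> 6  [called from main, line 44]
  clip_value(1, -5) -> 6  [called from shape_report, line 28]
  shape_report(1, 6) -> 6  [called from main, line 46]
  pick_anchor(6, 5) -> 6  [called from main, line 48]
Origin of each log line:
  1: emitted by main (line 42)
  2: emitted by trim_outliers (line 6)
  3: emitted by resolve_slot (line 10)
  4: emitted by resolve_slot (line 15)
  5: emitted by main (line 45)
  6: emitted by shape_report (line 25)
  7: emitted by clip_value (line 19)
  8: emitted by main (line 47)
  9: emitted by pick_anchor (line 31)
A correct fix: line 21: replace `-` with `%`.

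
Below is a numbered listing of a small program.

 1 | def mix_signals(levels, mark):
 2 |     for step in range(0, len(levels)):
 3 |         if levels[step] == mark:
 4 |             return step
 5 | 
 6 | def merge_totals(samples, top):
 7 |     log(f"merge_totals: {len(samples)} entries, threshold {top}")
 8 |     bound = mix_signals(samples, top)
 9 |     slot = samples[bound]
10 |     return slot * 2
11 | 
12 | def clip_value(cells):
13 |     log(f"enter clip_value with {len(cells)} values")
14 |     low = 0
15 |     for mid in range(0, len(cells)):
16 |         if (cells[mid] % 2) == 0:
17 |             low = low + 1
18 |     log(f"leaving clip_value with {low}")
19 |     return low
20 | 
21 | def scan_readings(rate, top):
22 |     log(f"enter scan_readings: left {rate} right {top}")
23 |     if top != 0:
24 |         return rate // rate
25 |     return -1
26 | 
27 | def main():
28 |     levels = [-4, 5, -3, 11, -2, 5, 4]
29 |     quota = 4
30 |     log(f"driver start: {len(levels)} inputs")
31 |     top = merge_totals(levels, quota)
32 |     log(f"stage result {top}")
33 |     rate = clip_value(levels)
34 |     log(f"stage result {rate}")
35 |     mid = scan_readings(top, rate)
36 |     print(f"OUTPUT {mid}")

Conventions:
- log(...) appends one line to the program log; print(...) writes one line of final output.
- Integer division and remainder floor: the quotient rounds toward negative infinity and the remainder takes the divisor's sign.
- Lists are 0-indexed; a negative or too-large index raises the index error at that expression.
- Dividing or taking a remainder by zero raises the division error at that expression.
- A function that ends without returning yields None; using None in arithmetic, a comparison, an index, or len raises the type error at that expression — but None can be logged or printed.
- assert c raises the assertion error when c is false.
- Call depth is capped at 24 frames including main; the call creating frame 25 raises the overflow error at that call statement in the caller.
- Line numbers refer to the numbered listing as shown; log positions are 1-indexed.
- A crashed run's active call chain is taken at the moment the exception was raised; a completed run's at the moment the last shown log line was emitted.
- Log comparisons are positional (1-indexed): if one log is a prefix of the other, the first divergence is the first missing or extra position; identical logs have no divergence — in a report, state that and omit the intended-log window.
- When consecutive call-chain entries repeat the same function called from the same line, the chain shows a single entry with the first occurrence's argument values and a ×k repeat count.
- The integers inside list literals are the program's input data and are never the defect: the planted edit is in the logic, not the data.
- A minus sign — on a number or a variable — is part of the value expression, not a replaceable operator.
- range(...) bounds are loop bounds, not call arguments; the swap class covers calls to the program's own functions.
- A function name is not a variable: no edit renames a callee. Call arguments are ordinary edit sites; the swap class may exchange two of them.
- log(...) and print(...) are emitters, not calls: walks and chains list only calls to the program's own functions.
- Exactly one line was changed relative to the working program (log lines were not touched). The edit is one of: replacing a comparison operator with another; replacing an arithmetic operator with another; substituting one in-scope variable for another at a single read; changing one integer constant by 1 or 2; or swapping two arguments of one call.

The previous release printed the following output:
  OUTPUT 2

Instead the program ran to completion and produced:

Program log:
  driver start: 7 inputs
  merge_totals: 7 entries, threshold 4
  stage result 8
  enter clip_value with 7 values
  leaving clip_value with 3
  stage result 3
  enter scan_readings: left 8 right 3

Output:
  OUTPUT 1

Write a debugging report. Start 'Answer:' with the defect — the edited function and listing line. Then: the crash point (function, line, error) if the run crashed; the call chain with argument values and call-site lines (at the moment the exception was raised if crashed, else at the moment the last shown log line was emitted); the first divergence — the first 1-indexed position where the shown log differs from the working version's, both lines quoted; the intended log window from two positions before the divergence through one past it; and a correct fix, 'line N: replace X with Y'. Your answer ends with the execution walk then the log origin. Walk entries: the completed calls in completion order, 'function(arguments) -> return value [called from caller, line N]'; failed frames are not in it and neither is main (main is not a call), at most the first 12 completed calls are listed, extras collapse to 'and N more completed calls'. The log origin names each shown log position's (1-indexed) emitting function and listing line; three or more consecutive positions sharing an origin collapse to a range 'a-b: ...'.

Answer: the defect is in scan_readings at line 24.
Key observation: The two runs log identically and part ways only at the printed values.
Call chain: main -> scan_readings(8, 3) (called at line 35).
First divergence: none; the two logs match at every position.
Execution walk:
  mix_signals([-4, 5, -3, 11, -2, 5, 4], 4) -> 6  [called from merge_totals, line 8]
  merge_totals([-4, 5, -3, 11, -2, 5, 4], 4) -> 8  [called from main, line 31]
  clip_value([-4, 5, -3, 11, -2, 5, 4]) -> 3  [called from main, line 33]
  scan_readings(8, 3) -> 1  [called from main, line 35]
Log line origins:
  1 — main, line 30
  2 — merge_totals, line 7
  3 — main, line 32
  4 — clip_value, line 13
  5 — clip_value, line 18
  6 — main, line 34
  7 — scan_readings, line 22
A correct fix: line 24: replace `rate // rate` with `rate // top`.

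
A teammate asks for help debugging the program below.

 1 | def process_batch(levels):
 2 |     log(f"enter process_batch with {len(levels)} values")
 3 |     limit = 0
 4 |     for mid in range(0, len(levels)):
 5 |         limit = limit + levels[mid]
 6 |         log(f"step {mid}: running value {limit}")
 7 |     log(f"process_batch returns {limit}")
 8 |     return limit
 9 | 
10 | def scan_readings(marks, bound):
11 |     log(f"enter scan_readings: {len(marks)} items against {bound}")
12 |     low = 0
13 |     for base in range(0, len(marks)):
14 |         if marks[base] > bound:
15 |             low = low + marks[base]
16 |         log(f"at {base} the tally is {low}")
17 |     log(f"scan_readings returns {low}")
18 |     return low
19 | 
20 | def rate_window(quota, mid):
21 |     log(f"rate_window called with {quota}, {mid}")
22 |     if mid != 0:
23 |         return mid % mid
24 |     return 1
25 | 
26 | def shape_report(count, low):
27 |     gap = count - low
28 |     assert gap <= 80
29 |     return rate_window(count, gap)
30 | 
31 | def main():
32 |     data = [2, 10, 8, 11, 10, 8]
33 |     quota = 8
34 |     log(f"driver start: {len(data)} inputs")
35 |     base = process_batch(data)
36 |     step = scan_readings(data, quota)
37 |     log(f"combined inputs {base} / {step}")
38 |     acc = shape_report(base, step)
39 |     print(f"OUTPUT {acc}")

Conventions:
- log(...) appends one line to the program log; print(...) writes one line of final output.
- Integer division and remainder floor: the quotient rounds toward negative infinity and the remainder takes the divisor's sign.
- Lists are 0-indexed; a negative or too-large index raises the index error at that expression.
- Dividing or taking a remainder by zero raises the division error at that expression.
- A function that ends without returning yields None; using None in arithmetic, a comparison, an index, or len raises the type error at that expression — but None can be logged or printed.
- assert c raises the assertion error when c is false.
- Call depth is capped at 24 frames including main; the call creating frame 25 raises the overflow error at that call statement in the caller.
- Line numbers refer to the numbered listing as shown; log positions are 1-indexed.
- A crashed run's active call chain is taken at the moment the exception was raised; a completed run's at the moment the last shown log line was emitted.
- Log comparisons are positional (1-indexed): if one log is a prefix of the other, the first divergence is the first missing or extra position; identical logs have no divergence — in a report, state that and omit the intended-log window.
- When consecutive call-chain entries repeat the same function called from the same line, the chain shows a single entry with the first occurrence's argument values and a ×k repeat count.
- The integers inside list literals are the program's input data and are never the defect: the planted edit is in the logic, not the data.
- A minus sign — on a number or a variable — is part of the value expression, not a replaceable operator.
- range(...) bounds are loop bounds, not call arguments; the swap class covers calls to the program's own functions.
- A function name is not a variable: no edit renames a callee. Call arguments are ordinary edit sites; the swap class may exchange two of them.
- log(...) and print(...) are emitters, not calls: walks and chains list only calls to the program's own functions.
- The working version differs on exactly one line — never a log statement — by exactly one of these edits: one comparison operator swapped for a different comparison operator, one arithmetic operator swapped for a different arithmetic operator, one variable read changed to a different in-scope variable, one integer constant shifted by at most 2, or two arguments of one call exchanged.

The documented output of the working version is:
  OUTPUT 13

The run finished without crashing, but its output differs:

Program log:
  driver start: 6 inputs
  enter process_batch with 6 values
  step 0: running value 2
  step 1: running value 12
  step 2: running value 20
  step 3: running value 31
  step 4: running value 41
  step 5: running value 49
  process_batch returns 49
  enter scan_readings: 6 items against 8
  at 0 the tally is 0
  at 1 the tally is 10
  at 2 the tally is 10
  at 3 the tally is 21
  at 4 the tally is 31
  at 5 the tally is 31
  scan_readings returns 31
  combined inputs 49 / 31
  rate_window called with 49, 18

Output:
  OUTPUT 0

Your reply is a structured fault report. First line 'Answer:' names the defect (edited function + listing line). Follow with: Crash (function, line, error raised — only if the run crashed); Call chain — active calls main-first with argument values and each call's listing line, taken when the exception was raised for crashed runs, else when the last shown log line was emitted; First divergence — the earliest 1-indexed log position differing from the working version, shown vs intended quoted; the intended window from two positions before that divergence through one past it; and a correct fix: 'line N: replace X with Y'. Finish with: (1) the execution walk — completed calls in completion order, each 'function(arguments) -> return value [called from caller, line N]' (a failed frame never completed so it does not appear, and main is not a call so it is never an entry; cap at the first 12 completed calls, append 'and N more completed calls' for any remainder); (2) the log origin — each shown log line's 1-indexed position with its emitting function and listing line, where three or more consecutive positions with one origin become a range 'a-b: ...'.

Answer: the defect is in rate_window at line 23.
Key fact: No log line changed; the fault shows up purely in the output.
Call chain: main -> shape_report(49, 31) (called at line 38) -> rate_window(49, 18) (called at line 29).
First divergence: none; the two logs match at every position.
Execution walk:
  process_batch([2, 10, 8, 11, 10, 8]) -> 49  [called from main, line 35]
  scan_readings([2, 10, 8, 11, 10, 8], 8) -> 31  [called from main, line 36]
  rate_window(49, 18) -> 0  [called from shape_report, line 29]
  shape_report(49, 31) -> 0  [called from main, line 38]
Log origins:
  1: emitted by main (line 34)
  2: emitted by process_batch (line 2)
  3-8: emitted by process_batch (line 6)
  9: emitted by process_batch (line 7)
  10: emitted by scan_readings (line 11)
  11-16: emitted by scan_readings (line 16)
  17: emitted by scan_readings (line 17)
  18: emitted by main (line 37)
  19: emitted by rate_window (line 21)
A correct fix: line 23: replace `mid % mid` with `quota % mid`.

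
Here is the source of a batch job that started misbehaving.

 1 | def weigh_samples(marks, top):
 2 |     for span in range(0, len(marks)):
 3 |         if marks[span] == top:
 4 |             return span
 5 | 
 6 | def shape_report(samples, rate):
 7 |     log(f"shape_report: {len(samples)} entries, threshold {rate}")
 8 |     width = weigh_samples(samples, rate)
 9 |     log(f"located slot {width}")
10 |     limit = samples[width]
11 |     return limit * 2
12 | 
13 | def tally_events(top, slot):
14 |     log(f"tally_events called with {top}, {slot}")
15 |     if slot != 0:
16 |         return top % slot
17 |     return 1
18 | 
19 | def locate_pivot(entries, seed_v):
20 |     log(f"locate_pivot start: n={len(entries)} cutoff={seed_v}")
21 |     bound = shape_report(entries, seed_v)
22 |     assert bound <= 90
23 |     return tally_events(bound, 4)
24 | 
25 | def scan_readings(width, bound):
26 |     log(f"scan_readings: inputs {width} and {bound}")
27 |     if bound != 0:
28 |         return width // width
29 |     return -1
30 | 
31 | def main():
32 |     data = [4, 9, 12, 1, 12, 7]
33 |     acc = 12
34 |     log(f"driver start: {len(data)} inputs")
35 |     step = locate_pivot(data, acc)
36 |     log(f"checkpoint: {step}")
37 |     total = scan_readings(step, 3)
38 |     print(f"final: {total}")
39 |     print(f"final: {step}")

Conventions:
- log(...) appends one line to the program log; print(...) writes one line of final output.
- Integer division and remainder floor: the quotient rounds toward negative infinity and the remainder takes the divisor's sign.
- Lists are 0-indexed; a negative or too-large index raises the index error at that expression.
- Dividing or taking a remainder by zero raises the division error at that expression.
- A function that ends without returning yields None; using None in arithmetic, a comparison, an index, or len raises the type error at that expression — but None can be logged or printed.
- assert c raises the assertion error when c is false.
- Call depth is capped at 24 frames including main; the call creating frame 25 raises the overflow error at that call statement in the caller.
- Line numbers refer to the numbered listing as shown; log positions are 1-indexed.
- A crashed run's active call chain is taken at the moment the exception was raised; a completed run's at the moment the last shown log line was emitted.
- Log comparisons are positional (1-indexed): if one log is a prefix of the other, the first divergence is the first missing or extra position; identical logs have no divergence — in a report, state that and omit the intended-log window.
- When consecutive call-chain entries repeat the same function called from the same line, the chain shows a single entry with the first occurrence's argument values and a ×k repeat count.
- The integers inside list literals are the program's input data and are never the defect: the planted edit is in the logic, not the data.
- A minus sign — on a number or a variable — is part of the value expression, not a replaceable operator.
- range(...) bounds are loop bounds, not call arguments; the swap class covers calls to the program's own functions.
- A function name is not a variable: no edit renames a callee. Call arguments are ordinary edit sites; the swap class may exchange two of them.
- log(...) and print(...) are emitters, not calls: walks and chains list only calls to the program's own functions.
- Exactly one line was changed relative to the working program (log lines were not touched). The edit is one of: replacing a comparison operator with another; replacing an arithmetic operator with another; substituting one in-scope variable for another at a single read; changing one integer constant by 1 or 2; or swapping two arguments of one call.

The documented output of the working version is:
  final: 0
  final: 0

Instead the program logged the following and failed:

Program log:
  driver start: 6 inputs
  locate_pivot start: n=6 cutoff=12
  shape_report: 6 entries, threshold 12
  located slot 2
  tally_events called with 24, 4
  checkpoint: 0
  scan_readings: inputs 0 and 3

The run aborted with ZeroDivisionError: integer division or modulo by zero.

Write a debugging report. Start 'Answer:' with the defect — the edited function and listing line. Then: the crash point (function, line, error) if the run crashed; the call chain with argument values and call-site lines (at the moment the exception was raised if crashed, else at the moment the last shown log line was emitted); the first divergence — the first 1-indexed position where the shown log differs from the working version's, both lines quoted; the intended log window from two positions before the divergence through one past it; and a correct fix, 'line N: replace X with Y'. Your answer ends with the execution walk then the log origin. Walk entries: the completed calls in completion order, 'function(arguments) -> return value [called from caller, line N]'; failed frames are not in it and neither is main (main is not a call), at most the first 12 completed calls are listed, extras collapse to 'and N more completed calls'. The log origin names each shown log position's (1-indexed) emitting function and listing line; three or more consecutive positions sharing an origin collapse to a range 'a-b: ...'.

Answer: the defect is in scan_readings at line 28.
The tell: Every log line matches the working run — the failure is the only observable divergence.
Crash: scan_readings, line 28, ZeroDivisionError.
Call chain: main -> scan_readings(0, 3) (called at line 37).
First divergence: there is none — every log position agrees.
Execution walk:
  weigh_samples([4, 9, 12, 1, 12, 7], 12) -> 2  [called from shape_report, line 8]
  shape_report([4, 9, 12, 1, 12, 7], 12) -> 24  [called from locate_pivot, line 21]
  tally_events(24, 4) -> 0  [called from locate_pivot, line 23]
  locate_pivot([4, 9, 12, 1, 12, 7], 12) -> 0  [called from main, line 35]
Origin of each log line:
  1: from main, line 34
  2: from locate_pivot, line 20
  3: from shape_report, line 7
  4: from shape_report, line 9
  5: from tally_events, line 14
  6: from main, line 36
  7: from scan_readings, line 26
A correct fix: line 28: replace `width // width` with `width // bound`.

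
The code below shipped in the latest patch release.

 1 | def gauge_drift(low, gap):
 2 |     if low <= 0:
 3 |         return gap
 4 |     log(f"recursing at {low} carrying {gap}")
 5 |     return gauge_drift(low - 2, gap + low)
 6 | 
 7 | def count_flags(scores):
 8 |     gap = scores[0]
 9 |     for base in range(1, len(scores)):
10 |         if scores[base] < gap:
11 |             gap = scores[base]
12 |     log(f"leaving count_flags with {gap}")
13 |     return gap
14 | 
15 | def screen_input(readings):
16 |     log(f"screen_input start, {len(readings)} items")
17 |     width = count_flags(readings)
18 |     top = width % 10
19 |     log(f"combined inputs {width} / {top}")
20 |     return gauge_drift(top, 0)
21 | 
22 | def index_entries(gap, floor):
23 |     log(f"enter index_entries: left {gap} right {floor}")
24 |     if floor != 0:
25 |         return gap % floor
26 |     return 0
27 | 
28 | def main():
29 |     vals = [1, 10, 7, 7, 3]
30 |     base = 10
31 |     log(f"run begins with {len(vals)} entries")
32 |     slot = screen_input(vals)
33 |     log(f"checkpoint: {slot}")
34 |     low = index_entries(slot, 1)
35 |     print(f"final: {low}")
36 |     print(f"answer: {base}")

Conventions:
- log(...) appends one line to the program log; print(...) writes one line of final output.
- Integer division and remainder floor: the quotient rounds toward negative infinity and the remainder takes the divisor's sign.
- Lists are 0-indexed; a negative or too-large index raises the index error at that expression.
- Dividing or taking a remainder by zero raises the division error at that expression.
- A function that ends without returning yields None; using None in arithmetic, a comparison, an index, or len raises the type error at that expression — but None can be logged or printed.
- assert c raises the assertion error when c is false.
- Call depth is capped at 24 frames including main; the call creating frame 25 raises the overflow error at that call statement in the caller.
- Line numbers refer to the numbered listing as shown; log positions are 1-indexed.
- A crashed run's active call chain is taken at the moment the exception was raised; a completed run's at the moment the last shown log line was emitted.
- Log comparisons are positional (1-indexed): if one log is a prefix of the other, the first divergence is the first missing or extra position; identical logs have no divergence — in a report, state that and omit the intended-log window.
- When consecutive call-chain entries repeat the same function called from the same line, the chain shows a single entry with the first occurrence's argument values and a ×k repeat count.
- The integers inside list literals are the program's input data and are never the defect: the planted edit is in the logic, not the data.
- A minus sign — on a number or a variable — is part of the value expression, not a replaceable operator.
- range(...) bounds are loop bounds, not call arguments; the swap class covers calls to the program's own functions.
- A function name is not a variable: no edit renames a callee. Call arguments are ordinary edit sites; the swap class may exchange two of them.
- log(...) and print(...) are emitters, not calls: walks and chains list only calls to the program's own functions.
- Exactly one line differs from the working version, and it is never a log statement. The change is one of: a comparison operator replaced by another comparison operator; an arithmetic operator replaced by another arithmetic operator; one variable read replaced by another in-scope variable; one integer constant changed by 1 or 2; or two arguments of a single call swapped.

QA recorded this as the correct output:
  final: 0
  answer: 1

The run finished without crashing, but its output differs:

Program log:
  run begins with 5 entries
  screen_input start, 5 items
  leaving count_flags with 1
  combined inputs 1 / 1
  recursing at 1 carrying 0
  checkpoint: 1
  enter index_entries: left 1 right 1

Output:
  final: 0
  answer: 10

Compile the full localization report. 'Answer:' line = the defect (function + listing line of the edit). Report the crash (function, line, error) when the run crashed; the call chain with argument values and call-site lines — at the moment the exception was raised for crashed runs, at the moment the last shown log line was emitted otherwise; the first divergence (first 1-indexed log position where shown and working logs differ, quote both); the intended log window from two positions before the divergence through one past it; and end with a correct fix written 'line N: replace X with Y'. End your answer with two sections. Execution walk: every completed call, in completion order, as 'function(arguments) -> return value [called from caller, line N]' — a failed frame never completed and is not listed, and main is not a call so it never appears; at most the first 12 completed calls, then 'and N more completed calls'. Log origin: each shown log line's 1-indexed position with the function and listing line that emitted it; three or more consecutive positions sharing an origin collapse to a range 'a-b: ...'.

Answer: the defect is in main at line 36.
The tell: The logs agree in full; only the final output differs.
Call chain: main -> index_entries(1, 1) (called at line 34).
First divergence: none; the two logs match at every position.
Execution walk:
  count_flags([1, 10, 7, 7, 3]) -> 1  [called from screen_input, line 17]
  gauge_drift(-1, 1) -> 1  [called from gauge_drift, line 5]
  gauge_drift(1, 0) -> 1  [called from screen_input, line 20]
  screen_input([1, 10, 7, 7, 3]) -> 1  [called from main, line 32]
  index_entries(1, 1) -> 0  [called from main, line 34]
Log origin:
  1 — main, line 31
  2 — screen_input, line 16
  3 — count_flags, line 12
  4 — screen_input, line 19
  5 — gauge_drift, line 4
  6 — main, line 33
  7 — index_entries, line 23
A correct fix: line 36: replace `base` with `slot`.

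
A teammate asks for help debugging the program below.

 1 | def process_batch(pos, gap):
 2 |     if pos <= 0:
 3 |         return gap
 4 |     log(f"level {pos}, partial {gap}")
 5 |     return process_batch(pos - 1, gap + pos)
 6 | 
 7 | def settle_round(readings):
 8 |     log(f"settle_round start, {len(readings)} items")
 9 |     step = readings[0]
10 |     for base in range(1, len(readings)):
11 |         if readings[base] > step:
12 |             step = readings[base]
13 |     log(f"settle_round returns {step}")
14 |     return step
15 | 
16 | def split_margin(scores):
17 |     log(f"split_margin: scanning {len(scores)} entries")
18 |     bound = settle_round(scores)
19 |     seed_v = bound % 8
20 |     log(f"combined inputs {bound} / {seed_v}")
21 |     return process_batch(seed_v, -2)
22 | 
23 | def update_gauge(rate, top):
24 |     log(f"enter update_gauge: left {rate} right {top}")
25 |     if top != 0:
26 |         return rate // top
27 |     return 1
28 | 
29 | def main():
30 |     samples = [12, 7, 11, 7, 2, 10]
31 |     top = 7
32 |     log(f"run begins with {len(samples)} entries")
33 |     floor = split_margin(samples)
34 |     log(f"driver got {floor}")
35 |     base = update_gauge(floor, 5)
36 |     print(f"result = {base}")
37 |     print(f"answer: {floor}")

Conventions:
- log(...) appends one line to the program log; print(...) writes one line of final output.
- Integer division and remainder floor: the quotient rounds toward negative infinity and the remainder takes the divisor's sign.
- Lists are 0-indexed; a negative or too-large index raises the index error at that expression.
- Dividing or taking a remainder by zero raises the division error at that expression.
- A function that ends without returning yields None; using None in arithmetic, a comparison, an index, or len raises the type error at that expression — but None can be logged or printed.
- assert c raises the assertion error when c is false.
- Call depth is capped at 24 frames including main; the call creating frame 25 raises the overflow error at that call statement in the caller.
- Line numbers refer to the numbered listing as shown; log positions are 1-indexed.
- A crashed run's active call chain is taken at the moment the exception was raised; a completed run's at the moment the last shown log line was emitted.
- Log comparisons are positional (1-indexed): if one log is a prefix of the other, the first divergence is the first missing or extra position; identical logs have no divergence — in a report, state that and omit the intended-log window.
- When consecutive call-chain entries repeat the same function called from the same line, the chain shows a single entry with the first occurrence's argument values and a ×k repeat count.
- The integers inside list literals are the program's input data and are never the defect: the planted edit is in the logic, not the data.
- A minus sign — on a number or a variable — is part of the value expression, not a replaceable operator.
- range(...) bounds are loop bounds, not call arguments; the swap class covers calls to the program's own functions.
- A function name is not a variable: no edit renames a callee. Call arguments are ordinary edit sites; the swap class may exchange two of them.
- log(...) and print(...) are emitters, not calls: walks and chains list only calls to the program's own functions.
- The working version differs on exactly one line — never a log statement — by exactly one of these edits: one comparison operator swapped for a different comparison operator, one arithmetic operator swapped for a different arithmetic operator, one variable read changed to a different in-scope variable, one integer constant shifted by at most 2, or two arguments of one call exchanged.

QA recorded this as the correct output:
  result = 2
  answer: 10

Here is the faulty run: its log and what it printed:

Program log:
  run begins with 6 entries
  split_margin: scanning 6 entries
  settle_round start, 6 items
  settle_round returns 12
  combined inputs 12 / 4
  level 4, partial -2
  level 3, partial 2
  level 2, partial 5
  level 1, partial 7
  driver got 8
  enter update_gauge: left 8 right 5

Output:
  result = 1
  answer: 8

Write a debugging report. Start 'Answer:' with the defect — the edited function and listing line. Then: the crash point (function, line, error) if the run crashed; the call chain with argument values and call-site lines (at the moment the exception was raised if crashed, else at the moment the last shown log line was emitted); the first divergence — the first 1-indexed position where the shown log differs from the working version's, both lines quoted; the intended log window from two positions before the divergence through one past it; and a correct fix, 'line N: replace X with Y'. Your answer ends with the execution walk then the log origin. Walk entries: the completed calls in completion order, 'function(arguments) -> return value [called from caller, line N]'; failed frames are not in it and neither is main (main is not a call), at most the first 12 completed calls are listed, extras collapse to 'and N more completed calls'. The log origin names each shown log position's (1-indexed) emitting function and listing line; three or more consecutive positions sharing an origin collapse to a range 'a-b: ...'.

Answer: the defect is in split_margin at line 21.
Key fact: Everything matches until log position 6, which reads 'level 4, partial -2' in place of 'level 4, partial 0'.
Call chain: main -> update_gauge(8, 5) (called at line 35).
First divergence: at position 6 the run shows 'level 4, partial -2' where the working version logs 'level 4, partial 0'.
Intended log window:
  4: settle_round returns 12
  5: combined inputs 12 / 4
  6: level 4, partial 0
  7: level 3, partial 4
Execution walk:
  settle_round([12, 7, 11, 7, 2, 10]) -> 12  [called from split_margin, line 18]
  process_batch(0, 8) -> 8  [called from process_batch, line 5]
  process_batch(1, 7) -> 8  [called from process_batch, line 5]
  process_batch(2, 5) -> 8  [called from process_batch, line 5]
  process_batch(3, 2) -> 8  [called from process_batch, line 5]
  process_batch(4, -2) -> 8  [called from split_margin, line 21]
  split_margin([12, 7, 11, 7, 2, 10]) -> 8  [called from main, line 33]
  update_gauge(8, 5) -> 1  [called from main, line 35]
Origin of each log line:
  1: emitted by main (line 32)
  2: emitted by split_margin (line 17)
  3: emitted by settle_round (line 8)
  4: emitted by settle_round (line 13)
  5: emitted by split_margin (line 20)
  6-9: emitted by process_batch (line 4)
  10: emitted by main (line 34)
  11: emitted by update_gauge (line 24)
A correct fix: line 21: replace `-2` with `0`.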